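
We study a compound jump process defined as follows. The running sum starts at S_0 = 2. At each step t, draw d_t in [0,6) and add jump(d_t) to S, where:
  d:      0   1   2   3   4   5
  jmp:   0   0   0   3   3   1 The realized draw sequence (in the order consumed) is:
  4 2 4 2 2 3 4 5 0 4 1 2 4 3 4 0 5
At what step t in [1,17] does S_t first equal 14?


7

t=0: S=2, d=4, jump=3, S_1=5
t=1: S=5, d=2, jump=0, S_2=5
t=2: S=5, d=4, jump=3, S_3=8
t=3: S=8, d=2, jump=0, S_4=8
t=4: S=8, d=2, jump=0, S_5=8
t=5: S=8, d=3, jump=3, S_6=11
t=6: S=11, d=4, jump=3, S_7=14
t=7: S=14, d=5, jump=1, S_8=15
t=8: S=15, d=0, jump=0, S_9=15
t=9: S=15, d=4, jump=3, S_10=18
t=10: S=18, d=1, jump=0, S_11=18
t=11: S=18, d=2, jump=0, S_12=18
t=12: S=18, d=4, jump=3, S_13=21
t=13: S=21, d=3, jump=3, S_14=24
t=14: S=24, d=4, jump=3, S_15=27
t=15: S=27, d=0, jump=0, S_16=27
t=16: S=27, d=5, jump=1, S_17=28


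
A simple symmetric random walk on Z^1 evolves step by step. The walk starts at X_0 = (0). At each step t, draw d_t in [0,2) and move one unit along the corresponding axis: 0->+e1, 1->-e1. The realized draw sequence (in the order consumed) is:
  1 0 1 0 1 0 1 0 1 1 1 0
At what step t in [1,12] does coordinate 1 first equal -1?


1

t=0: X=(0), d=1 → -e1, X_1=(-1)
t=1: X=(-1), d=0 → +e1, X_2=(0)
t=2: X=(0), d=1 → -e1, X_3=(-1)
t=3: X=(-1), d=0 → +e1, X_4=(0)
t=4: X=(0), d=1 → -e1, X_5=(-1)
t=5: X=(-1), d=0 → +e1, X_6=(0)
t=6: X=(0), d=1 → -e1, X_7=(-1)
t=7: X=(-1), d=0 → +e1, X_8=(0)
t=8: X=(0), d=1 → -e1, X_9=(-1)
t=9: X=(-1), d=1 → -e1, X_10=(-2)
t=10: X=(-2), d=1 → -e1, X_11=(-3)
t=11: X=(-3), d=0 → +e1, X_12=(-2)


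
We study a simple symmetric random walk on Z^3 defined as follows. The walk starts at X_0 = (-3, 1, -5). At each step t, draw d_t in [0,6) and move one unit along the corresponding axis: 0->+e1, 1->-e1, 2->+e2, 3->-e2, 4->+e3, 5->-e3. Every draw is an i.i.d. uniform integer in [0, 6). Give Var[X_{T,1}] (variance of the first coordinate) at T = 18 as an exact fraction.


6

Outcome values over d=0..5: [1, -1, 0, 0, 0, 0]
Σy = 0, Σy² = 2, M = 6
μ = 0/6 = 0,  σ² = 2/6 − (0)² = 1/3
Independent increments: Var[X_18] = 18·σ² = 18·(1/3) = 6


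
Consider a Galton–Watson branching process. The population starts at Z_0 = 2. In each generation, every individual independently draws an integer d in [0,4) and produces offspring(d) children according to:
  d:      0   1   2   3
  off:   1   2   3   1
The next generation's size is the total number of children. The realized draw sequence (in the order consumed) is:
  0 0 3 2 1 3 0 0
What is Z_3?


gen 0: Z_0=2, draws=[0, 0], offspring=[1, 1], Z_1=2
gen 1: Z_1=2, draws=[3, 2], offspring=[1, 3], Z_2=4
gen 2: Z_2=4, draws=[1, 3, 0, 0], offspring=[2, 1, 1, 1], Z_3=5

5


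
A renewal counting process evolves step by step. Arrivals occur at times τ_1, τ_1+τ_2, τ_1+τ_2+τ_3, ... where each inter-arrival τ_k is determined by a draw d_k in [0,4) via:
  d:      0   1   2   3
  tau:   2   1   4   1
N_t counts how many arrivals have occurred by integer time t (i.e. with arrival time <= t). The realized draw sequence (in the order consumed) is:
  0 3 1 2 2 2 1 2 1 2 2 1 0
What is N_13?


5

draw d_1=0: τ_1=2, arrival time A_1=2
draw d_2=3: τ_2=1, arrival time A_2=3
draw d_3=1: τ_3=1, arrival time A_3=4
draw d_4=2: τ_4=4, arrival time A_4=8
draw d_5=2: τ_5=4, arrival time A_5=12
draw d_6=2: τ_6=4, arrival time A_6=16
draw d_7=1: τ_7=1, arrival time A_7=17
draw d_8=2: τ_8=4, arrival time A_8=21
draw d_9=1: τ_9=1, arrival time A_9=22
draw d_10=2: τ_10=4, arrival time A_10=26
draw d_11=2: τ_11=4, arrival time A_11=30
draw d_12=1: τ_12=1, arrival time A_12=31
draw d_13=0: τ_13=2, arrival time A_13=33
N_t over t=0..13: 0:0 1:0 2:1 3:2 4:3 5:3 6:3 7:3 8:4 9:4 10:4 11:4 12:5 13:5


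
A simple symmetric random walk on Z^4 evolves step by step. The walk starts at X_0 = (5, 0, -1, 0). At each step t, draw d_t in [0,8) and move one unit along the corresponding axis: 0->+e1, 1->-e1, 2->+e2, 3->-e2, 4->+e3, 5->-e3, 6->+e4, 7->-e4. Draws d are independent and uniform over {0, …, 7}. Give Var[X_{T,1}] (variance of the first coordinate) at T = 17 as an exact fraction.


17/4

Outcome values over d=0..7: [1, -1, 0, 0, 0, 0, 0, 0]
Σy = 0, Σy² = 2, M = 8
μ = 0/8 = 0,  σ² = 2/8 − (0)² = 1/4
Independent increments: Var[X_17] = 17·σ² = 17·(1/4) = 17/4


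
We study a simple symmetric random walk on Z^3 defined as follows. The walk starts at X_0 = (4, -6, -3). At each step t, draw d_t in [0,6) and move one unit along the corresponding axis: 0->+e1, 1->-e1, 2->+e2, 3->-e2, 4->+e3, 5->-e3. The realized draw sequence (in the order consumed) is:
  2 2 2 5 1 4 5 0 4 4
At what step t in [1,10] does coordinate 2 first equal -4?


2

t=0: X=(4, -6, -3), d=2 → +e2, X_1=(4, -5, -3)
t=1: X=(4, -5, -3), d=2 → +e2, X_2=(4, -4, -3)
t=2: X=(4, -4, -3), d=2 → +e2, X_3=(4, -3, -3)
t=3: X=(4, -3, -3), d=5 → -e3, X_4=(4, -3, -4)
t=4: X=(4, -3, -4), d=1 → -e1, X_5=(3, -3, -4)
t=5: X=(3, -3, -4), d=4 → +e3, X_6=(3, -3, -3)
t=6: X=(3, -3, -3), d=5 → -e3, X_7=(3, -3, -4)
t=7: X=(3, -3, -4), d=0 → +e1, X_8=(4, -3, -4)
t=8: X=(4, -3, -4), d=4 → +e3, X_9=(4, -3, -3)
t=9: X=(4, -3, -3), d=4 → +e3, X_10=(4, -3, -2)


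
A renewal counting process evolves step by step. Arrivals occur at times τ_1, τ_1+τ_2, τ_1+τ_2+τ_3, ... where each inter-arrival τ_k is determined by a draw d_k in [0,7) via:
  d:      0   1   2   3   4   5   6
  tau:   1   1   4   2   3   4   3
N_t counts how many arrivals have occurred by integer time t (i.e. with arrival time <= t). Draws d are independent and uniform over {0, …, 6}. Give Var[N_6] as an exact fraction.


10090440072/13841287201

Inter-arrival values over d=0..6: [1, 1, 4, 2, 3, 4, 3]
Each d has probability 1/7, so the pmf of τ is: f(1) = 2/7, f(2) = 1/7, f(3) = 2/7, f(4) = 2/7
Let p_n(j) = P(N_n = j), with p_0 = [1]. Condition on τ_1: p_n(0) = P(τ > n), and for j >= 1, p_n(j) = Σ_{k<=n} f(k)·p_{n−k}(j−1)
p_1 = [5/7, 2/7]  (j = 0..1)
p_2 = [4/7, 17/49, 4/49]  (j = 0..2)
p_3 = [2/7, 27/49, 48/343, 8/343]  (j = 0..3)
p_4 = [0, 32/49, 99/343, 124/2401, 16/2401]  (j = 0..4)
p_5 = [0, 20/49, 153/343, 302/2401, 304/16807, 32/16807]  (j = 0..5)
p_6 = [0, 12/49, 160/343, 557/2401, 120/2401, 720/117649, 64/117649]  (j = 0..6)
E[N_6] = Σ j·p_6(j) = 247955/117649;  E[N_6²] = Σ j²·p_6(j) = 608353/117649
Var[N_6] = 608353/117649 − (247955/117649)² = 10090440072/13841287201


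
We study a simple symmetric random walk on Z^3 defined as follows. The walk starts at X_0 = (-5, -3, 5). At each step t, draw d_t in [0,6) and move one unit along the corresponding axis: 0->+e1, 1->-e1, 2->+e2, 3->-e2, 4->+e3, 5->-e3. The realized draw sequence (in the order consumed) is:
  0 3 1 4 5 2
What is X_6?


(-5, -3, 5)

t=0: X=(-5, -3, 5), d=0 → +e1, X_1=(-4, -3, 5)
t=1: X=(-4, -3, 5), d=3 → -e2, X_2=(-4, -4, 5)
t=2: X=(-4, -4, 5), d=1 → -e1, X_3=(-5, -4, 5)
t=3: X=(-5, -4, 5), d=4 → +e3, X_4=(-5, -4, 6)
t=4: X=(-5, -4, 6), d=5 → -e3, X_5=(-5, -4, 5)
t=5: X=(-5, -4, 5), d=2 → +e2, X_6=(-5, -3, 5)


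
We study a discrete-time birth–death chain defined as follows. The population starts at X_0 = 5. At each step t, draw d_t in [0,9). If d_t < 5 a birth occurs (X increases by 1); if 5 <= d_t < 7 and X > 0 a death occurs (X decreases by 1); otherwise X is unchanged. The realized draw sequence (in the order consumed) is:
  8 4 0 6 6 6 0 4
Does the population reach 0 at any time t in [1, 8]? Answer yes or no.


no

t=0: X=5, d=8 → hold, X_1=5
t=1: X=5, d=4 → birth, X_2=6
t=2: X=6, d=0 → birth, X_3=7
t=3: X=7, d=6 → death, X_4=6
t=4: X=6, d=6 → death, X_5=5
t=5: X=5, d=6 → death, X_6=4
t=6: X=4, d=0 → birth, X_7=5
t=7: X=5, d=4 → birth, X_8=6


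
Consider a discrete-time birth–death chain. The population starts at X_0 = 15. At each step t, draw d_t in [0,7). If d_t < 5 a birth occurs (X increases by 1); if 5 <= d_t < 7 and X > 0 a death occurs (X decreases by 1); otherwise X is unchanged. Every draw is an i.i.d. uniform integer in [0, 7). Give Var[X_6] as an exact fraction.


240/49

X can drop by at most 1 per step and X_0 = 15 > T = 6, so X_t >= 15 − t >= 9 > 0 for every t <= 6: the floor at 0 (the 'and X > 0' condition) never binds. Hence X_6 = X_0 + Σ_{t<6} Y_t with i.i.d. increments Y_t = y(d_t) ∈ {+1, −1, 0}.
Outcome values over d=0..6: [1, 1, 1, 1, 1, -1, -1]
Σy = 3, Σy² = 7, M = 7
μ = 3/7 = 3/7,  σ² = 7/7 − (3/7)² = 40/49
Independent increments: Var[X_6] = 6·σ² = 6·(40/49) = 240/49


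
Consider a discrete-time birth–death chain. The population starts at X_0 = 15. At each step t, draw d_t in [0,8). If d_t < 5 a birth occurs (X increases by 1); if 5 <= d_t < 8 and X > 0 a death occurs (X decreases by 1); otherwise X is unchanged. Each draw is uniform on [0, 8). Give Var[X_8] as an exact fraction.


X can drop by at most 1 per step and X_0 = 15 > T = 8, so X_t >= 15 − t >= 7 > 0 for every t <= 8: the floor at 0 (the 'and X > 0' condition) never binds. Hence X_8 = X_0 + Σ_{t<8} Y_t with i.i.d. increments Y_t = y(d_t) ∈ {+1, −1, 0}.
Outcome values over d=0..7: [1, 1, 1, 1, 1, -1, -1, -1]
Σy = 2, Σy² = 8, M = 8
μ = 2/8 = 1/4,  σ² = 8/8 − (1/4)² = 15/16
Independent increments: Var[X_8] = 8·σ² = 8·(15/16) = 15/2

15/2


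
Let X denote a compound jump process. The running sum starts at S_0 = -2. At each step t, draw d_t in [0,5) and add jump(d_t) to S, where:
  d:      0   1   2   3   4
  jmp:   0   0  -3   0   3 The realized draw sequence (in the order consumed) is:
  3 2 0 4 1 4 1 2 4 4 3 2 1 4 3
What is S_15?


4

t=0: S=-2, d=3, jump=0, S_1=-2
t=1: S=-2, d=2, jump=-3, S_2=-5
t=2: S=-5, d=0, jump=0, S_3=-5
t=3: S=-5, d=4, jump=3, S_4=-2
t=4: S=-2, d=1, jump=0, S_5=-2
t=5: S=-2, d=4, jump=3, S_6=1
t=6: S=1, d=1, jump=0, S_7=1
t=7: S=1, d=2, jump=-3, S_8=-2
t=8: S=-2, d=4, jump=3, S_9=1
t=9: S=1, d=4, jump=3, S_10=4
t=10: S=4, d=3, jump=0, S_11=4
t=11: S=4, d=2, jump=-3, S_12=1
t=12: S=1, d=1, jump=0, S_13=1
t=13: S=1, d=4, jump=3, S_14=4
t=14: S=4, d=3, jump=0, S_15=4


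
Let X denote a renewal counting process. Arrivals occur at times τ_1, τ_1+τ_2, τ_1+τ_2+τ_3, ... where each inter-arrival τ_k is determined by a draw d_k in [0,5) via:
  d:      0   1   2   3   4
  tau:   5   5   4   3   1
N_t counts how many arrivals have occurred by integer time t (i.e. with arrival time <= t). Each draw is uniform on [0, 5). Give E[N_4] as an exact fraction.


Inter-arrival values over d=0..4: [5, 5, 4, 3, 1]
Each d has probability 1/5, so the pmf of τ is: f(1) = 1/5, f(3) = 1/5, f(4) = 1/5, f(5) = 2/5
Renewal equation for m(n) = E[N_n]: condition on τ_1 = k (if k <= n, one arrival plus a fresh copy on the remaining n−k steps): m(n) = F(n) + Σ_{k<=n} f(k)·m(n−k), where F(n) = P(τ <= n) and m(0) = 0
m(1) = F(1) = 1/5
m(2) = F(2) + f(1)·m(1) = 1/5 + 1/5·1/5 = 6/25
m(3) = F(3) + f(1)·m(2) = 2/5 + 1/5·6/25 = 56/125
m(4) = F(4) + f(1)·m(3) + f(3)·m(1) = 3/5 + 1/5·56/125 + 1/5·1/5 = 456/625
E[N_4] = m(4) = 456/625

456/625


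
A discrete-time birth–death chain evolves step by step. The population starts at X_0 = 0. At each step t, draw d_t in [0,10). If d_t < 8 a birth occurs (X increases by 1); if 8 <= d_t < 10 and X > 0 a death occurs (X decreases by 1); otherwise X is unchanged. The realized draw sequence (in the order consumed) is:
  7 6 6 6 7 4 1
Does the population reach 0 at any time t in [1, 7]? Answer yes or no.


t=0: X=0, d=7 → birth, X_1=1
t=1: X=1, d=6 → birth, X_2=2
t=2: X=2, d=6 → birth, X_3=3
t=3: X=3, d=6 → birth, X_4=4
t=4: X=4, d=7 → birth, X_5=5
t=5: X=5, d=4 → birth, X_6=6
t=6: X=6, d=1 → birth, X_7=7

no


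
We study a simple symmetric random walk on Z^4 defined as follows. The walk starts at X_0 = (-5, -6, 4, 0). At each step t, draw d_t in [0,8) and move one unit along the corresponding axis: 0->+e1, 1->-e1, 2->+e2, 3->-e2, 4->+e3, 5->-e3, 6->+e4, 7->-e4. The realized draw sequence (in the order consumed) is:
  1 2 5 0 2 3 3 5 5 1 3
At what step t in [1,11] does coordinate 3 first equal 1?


t=0: X=(-5, -6, 4, 0), d=1 → -e1, X_1=(-6, -6, 4, 0)
t=1: X=(-6, -6, 4, 0), d=2 → +e2, X_2=(-6, -5, 4, 0)
t=2: X=(-6, -5, 4, 0), d=5 → -e3, X_3=(-6, -5, 3, 0)
t=3: X=(-6, -5, 3, 0), d=0 → +e1, X_4=(-5, -5, 3, 0)
t=4: X=(-5, -5, 3, 0), d=2 → +e2, X_5=(-5, -4, 3, 0)
t=5: X=(-5, -4, 3, 0), d=3 → -e2, X_6=(-5, -5, 3, 0)
t=6: X=(-5, -5, 3, 0), d=3 → -e2, X_7=(-5, -6, 3, 0)
t=7: X=(-5, -6, 3, 0), d=5 → -e3, X_8=(-5, -6, 2, 0)
t=8: X=(-5, -6, 2, 0), d=5 → -e3, X_9=(-5, -6, 1, 0)
t=9: X=(-5, -6, 1, 0), d=1 → -e1, X_10=(-6, -6, 1, 0)
t=10: X=(-6, -6, 1, 0), d=3 → -e2, X_11=(-6, -7, 1, 0)

9


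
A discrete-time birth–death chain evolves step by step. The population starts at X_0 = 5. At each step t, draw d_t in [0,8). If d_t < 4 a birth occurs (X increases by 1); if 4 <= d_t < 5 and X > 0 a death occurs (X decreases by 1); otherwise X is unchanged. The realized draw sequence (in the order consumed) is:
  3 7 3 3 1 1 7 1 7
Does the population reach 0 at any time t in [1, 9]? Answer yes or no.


t=0: X=5, d=3 → birth, X_1=6
t=1: X=6, d=7 → hold, X_2=6
t=2: X=6, d=3 → birth, X_3=7
t=3: X=7, d=3 → birth, X_4=8
t=4: X=8, d=1 → birth, X_5=9
t=5: X=9, d=1 → birth, X_6=10
t=6: X=10, d=7 → hold, X_7=10
t=7: X=10, d=1 → birth, X_8=11
t=8: X=11, d=7 → hold, X_9=11

no


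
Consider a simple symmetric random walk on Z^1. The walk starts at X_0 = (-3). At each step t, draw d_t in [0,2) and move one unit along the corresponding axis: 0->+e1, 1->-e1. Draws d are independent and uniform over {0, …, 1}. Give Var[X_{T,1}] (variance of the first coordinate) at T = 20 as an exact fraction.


20

Outcome values over d=0..1: [1, -1]
Σy = 0, Σy² = 2, M = 2
μ = 0/2 = 0,  σ² = 2/2 − (0)² = 1
Independent increments: Var[X_20] = 20·σ² = 20·(1) = 20


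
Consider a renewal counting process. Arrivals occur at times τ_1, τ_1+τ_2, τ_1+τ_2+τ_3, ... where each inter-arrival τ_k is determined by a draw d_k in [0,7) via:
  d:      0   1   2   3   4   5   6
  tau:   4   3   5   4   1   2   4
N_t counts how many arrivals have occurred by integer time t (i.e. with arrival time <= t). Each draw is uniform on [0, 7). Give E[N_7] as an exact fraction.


Inter-arrival values over d=0..6: [4, 3, 5, 4, 1, 2, 4]
Each d has probability 1/7, so the pmf of τ is: f(1) = 1/7, f(2) = 1/7, f(3) = 1/7, f(4) = 3/7, f(5) = 1/7
Renewal equation for m(n) = E[N_n]: condition on τ_1 = k (if k <= n, one arrival plus a fresh copy on the remaining n−k steps): m(n) = F(n) + Σ_{k<=n} f(k)·m(n−k), where F(n) = P(τ <= n) and m(0) = 0
m(1) = F(1) = 1/7
m(2) = F(2) + f(1)·m(1) = 2/7 + 1/7·1/7 = 15/49
m(3) = F(3) + f(1)·m(2) + f(2)·m(1) = 3/7 + 1/7·15/49 + 1/7·1/7 = 169/343
m(4) = F(4) + f(1)·m(3) + f(2)·m(2) + f(3)·m(1) = 6/7 + 1/7·169/343 + 1/7·15/49 + 1/7·1/7 = 2381/2401
m(5) = F(5) + f(1)·m(4) + f(2)·m(3) + f(3)·m(2) + f(4)·m(1) = 1 + 1/7·2381/2401 + 1/7·169/343 + 1/7·15/49 + 3/7·1/7 = 22135/16807
m(6) = F(6) + f(1)·m(5) + f(2)·m(4) + f(3)·m(3) + f(4)·m(2) + f(5)·m(1) = 1 + 1/7·22135/16807 + 1/7·2381/2401 + 1/7·169/343 + 3/7·15/49 + 1/7·1/7 = 182568/117649
m(7) = F(7) + f(1)·m(6) + f(2)·m(5) + f(3)·m(4) + f(4)·m(3) + f(5)·m(2) = 1 + 1/7·182568/117649 + 1/7·22135/16807 + 1/7·2381/2401 + 3/7·169/343 + 1/7·15/49 = 1487641/823543
E[N_7] = m(7) = 1487641/823543

1487641/823543


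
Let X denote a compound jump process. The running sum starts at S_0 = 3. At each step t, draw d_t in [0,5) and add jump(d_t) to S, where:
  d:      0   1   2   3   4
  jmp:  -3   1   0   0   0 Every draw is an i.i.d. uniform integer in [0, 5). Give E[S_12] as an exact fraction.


-9/5

Outcome values over d=0..4: [-3, 1, 0, 0, 0]
Σy = -2, Σy² = 10, M = 5
μ = -2/5 = -2/5,  σ² = 10/5 − (-2/5)² = 46/25
E[S_12] = 3 + 12·(-2/5) = -9/5


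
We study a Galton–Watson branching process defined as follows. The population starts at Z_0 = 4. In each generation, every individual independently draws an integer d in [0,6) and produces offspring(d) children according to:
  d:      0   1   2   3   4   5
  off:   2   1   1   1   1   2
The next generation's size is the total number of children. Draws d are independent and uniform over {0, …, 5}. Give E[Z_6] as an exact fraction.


16384/729

Outcome values over d=0..5: [2, 1, 1, 1, 1, 2]
Σy = 8, Σy² = 12, M = 6
μ = 8/6 = 4/3,  σ² = 12/6 − (4/3)² = 2/9
E[Z_0] = 4
E[Z_1] = 4/3·E[Z_0] = 16/3
E[Z_2] = 4/3·E[Z_1] = 64/9
E[Z_3] = 4/3·E[Z_2] = 256/27
E[Z_4] = 4/3·E[Z_3] = 1024/81
E[Z_5] = 4/3·E[Z_4] = 4096/243
E[Z_6] = 4/3·E[Z_5] = 16384/729


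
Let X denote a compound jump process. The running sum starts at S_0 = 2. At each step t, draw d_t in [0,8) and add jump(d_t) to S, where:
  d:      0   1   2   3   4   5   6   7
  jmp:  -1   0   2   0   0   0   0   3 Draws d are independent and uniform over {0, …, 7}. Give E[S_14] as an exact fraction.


9

Outcome values over d=0..7: [-1, 0, 2, 0, 0, 0, 0, 3]
Σy = 4, Σy² = 14, M = 8
μ = 4/8 = 1/2,  σ² = 14/8 − (1/2)² = 3/2
E[S_14] = 2 + 14·(1/2) = 9


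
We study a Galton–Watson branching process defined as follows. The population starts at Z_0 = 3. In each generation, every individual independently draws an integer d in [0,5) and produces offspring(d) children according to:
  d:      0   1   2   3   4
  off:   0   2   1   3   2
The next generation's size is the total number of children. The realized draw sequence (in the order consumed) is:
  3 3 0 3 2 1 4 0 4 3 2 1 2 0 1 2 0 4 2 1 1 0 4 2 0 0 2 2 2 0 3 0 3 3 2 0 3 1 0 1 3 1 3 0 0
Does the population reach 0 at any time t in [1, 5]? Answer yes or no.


gen 0: Z_0=3, draws=[3, 3, 0], offspring=[3, 3, 0], Z_1=6
gen 1: Z_1=6, draws=[3, 2, 1, 4, 0, 4], offspring=[3, 1, 2, 2, 0, 2], Z_2=10
gen 2: Z_2=10, draws=[3, 2, 1, 2, 0, 1, 2, 0, 4, 2], offspring=[3, 1, 2, 1, 0, 2, 1, 0, 2, 1], Z_3=13
gen 3: Z_3=13, draws=[1, 1, 0, 4, 2, 0, 0, 2, 2, 2, 0, 3, 0], offspring=[2, 2, 0, 2, 1, 0, 0, 1, 1, 1, 0, 3, 0], Z_4=13
gen 4: Z_4=13, draws=[3, 3, 2, 0, 3, 1, 0, 1, 3, 1, 3, 0, 0], offspring=[3, 3, 1, 0, 3, 2, 0, 2, 3, 2, 3, 0, 0], Z_5=22

no


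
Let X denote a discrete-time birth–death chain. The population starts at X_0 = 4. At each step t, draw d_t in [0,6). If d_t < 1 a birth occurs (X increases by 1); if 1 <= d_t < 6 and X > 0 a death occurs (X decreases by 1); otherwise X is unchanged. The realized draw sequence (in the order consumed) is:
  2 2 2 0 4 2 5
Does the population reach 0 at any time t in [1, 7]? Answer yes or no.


yes

t=0: X=4, d=2 → death, X_1=3
t=1: X=3, d=2 → death, X_2=2
t=2: X=2, d=2 → death, X_3=1
t=3: X=1, d=0 → birth, X_4=2
t=4: X=2, d=4 → death, X_5=1
t=5: X=1, d=2 → death, X_6=0
t=6: X=0, d=5 → hold, X_7=0


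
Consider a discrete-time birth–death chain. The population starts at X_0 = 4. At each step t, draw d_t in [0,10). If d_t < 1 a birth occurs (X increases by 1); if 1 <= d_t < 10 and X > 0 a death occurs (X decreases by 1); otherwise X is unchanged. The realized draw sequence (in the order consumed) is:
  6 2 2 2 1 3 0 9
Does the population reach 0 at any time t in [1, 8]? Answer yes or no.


yes

t=0: X=4, d=6 → death, X_1=3
t=1: X=3, d=2 → death, X_2=2
t=2: X=2, d=2 → death, X_3=1
t=3: X=1, d=2 → death, X_4=0
t=4: X=0, d=1 → hold, X_5=0
t=5: X=0, d=3 → hold, X_6=0
t=6: X=0, d=0 → birth, X_7=1
t=7: X=1, d=9 → death, X_8=0


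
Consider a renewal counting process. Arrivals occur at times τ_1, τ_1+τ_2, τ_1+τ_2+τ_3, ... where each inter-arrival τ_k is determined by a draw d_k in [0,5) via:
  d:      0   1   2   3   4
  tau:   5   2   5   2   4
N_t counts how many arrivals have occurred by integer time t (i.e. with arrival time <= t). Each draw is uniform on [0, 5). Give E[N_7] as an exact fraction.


213/125

Inter-arrival values over d=0..4: [5, 2, 5, 2, 4]
Each d has probability 1/5, so the pmf of τ is: f(2) = 2/5, f(4) = 1/5, f(5) = 2/5
Renewal equation for m(n) = E[N_n]: condition on τ_1 = k (if k <= n, one arrival plus a fresh copy on the remaining n−k steps): m(n) = F(n) + Σ_{k<=n} f(k)·m(n−k), where F(n) = P(τ <= n) and m(0) = 0
m(1) = F(1) = 0
m(2) = F(2) = 2/5
m(3) = F(3) = 2/5
m(4) = F(4) + f(2)·m(2) = 3/5 + 2/5·2/5 = 19/25
m(5) = F(5) + f(2)·m(3) = 1 + 2/5·2/5 = 29/25
m(6) = F(6) + f(2)·m(4) + f(4)·m(2) = 1 + 2/5·19/25 + 1/5·2/5 = 173/125
m(7) = F(7) + f(2)·m(5) + f(4)·m(3) + f(5)·m(2) = 1 + 2/5·29/25 + 1/5·2/5 + 2/5·2/5 = 213/125
E[N_7] = m(7) = 213/125


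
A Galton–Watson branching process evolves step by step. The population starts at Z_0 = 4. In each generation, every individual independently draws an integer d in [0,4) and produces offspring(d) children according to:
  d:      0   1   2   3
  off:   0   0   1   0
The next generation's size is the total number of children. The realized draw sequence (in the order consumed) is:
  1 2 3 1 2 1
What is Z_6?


0

gen 0: Z_0=4, draws=[1, 2, 3, 1], offspring=[0, 1, 0, 0], Z_1=1
gen 1: Z_1=1, draws=[2], offspring=[1], Z_2=1
gen 2: Z_2=1, draws=[1], offspring=[0], Z_3=0
gen 3: Z_3=0, draws=[], offspring=[], Z_4=0
gen 4: Z_4=0, draws=[], offspring=[], Z_5=0
gen 5: Z_5=0, draws=[], offspring=[], Z_6=0


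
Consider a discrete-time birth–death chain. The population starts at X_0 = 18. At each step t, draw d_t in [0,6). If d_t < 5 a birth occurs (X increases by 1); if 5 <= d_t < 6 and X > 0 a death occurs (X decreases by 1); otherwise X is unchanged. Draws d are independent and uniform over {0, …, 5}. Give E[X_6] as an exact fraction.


X can drop by at most 1 per step and X_0 = 18 > T = 6, so X_t >= 18 − t >= 12 > 0 for every t <= 6: the floor at 0 (the 'and X > 0' condition) never binds. Hence X_6 = X_0 + Σ_{t<6} Y_t with i.i.d. increments Y_t = y(d_t) ∈ {+1, −1, 0}.
Outcome values over d=0..5: [1, 1, 1, 1, 1, -1]
Σy = 4, Σy² = 6, M = 6
μ = 4/6 = 2/3,  σ² = 6/6 − (2/3)² = 5/9
E[X_6] = 18 + 6·(2/3) = 22

22


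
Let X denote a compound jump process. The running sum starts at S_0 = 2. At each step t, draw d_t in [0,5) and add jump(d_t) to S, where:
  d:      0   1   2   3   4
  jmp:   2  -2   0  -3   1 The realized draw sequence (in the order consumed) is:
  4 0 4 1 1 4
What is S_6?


t=0: S=2, d=4, jump=1, S_1=3
t=1: S=3, d=0, jump=2, S_2=5
t=2: S=5, d=4, jump=1, S_3=6
t=3: S=6, d=1, jump=-2, S_4=4
t=4: S=4, d=1, jump=-2, S_5=2
t=5: S=2, d=4, jump=1, S_6=3

3


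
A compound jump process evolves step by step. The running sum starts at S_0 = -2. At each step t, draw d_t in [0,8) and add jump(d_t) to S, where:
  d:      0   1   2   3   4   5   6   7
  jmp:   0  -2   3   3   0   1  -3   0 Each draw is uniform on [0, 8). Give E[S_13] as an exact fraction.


Outcome values over d=0..7: [0, -2, 3, 3, 0, 1, -3, 0]
Σy = 2, Σy² = 32, M = 8
μ = 2/8 = 1/4,  σ² = 32/8 − (1/4)² = 63/16
E[S_13] = -2 + 13·(1/4) = 5/4

5/4


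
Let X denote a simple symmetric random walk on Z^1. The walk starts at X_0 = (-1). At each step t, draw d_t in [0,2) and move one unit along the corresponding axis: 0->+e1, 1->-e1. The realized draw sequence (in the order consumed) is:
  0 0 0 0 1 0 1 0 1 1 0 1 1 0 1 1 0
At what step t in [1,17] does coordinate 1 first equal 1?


t=0: X=(-1), d=0 → +e1, X_1=(0)
t=1: X=(0), d=0 → +e1, X_2=(1)
t=2: X=(1), d=0 → +e1, X_3=(2)
t=3: X=(2), d=0 → +e1, X_4=(3)
t=4: X=(3), d=1 → -e1, X_5=(2)
t=5: X=(2), d=0 → +e1, X_6=(3)
t=6: X=(3), d=1 → -e1, X_7=(2)
t=7: X=(2), d=0 → +e1, X_8=(3)
t=8: X=(3), d=1 → -e1, X_9=(2)
t=9: X=(2), d=1 → -e1, X_10=(1)
t=10: X=(1), d=0 → +e1, X_11=(2)
t=11: X=(2), d=1 → -e1, X_12=(1)
t=12: X=(1), d=1 → -e1, X_13=(0)
t=13: X=(0), d=0 → +e1, X_14=(1)
t=14: X=(1), d=1 → -e1, X_15=(0)
t=15: X=(0), d=1 → -e1, X_16=(-1)
t=16: X=(-1), d=0 → +e1, X_17=(0)

2


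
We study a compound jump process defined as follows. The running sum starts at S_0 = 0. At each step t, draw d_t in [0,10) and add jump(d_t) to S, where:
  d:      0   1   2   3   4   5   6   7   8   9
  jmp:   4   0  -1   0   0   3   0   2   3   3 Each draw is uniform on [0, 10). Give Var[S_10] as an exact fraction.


142/5

Outcome values over d=0..9: [4, 0, -1, 0, 0, 3, 0, 2, 3, 3]
Σy = 14, Σy² = 48, M = 10
μ = 14/10 = 7/5,  σ² = 48/10 − (7/5)² = 71/25
Independent increments: Var[S_10] = 10·σ² = 10·(71/25) = 142/5


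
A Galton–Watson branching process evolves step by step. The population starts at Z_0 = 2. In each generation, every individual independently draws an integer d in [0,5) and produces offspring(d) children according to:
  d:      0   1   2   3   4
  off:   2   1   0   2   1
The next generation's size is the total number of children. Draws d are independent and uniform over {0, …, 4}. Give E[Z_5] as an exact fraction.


Outcome values over d=0..4: [2, 1, 0, 2, 1]
Σy = 6, Σy² = 10, M = 5
μ = 6/5 = 6/5,  σ² = 10/5 − (6/5)² = 14/25
E[Z_0] = 2
E[Z_1] = 6/5·E[Z_0] = 12/5
E[Z_2] = 6/5·E[Z_1] = 72/25
E[Z_3] = 6/5·E[Z_2] = 432/125
E[Z_4] = 6/5·E[Z_3] = 2592/625
E[Z_5] = 6/5·E[Z_4] = 15552/3125

15552/3125


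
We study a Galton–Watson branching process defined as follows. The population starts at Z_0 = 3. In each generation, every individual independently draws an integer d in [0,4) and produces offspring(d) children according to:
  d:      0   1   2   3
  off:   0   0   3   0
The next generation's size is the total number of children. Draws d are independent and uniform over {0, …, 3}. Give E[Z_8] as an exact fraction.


19683/65536

Outcome values over d=0..3: [0, 0, 3, 0]
Σy = 3, Σy² = 9, M = 4
μ = 3/4 = 3/4,  σ² = 9/4 − (3/4)² = 27/16
E[Z_0] = 3
E[Z_1] = 3/4·E[Z_0] = 9/4
E[Z_2] = 3/4·E[Z_1] = 27/16
E[Z_3] = 3/4·E[Z_2] = 81/64
E[Z_4] = 3/4·E[Z_3] = 243/256
E[Z_5] = 3/4·E[Z_4] = 729/1024
E[Z_6] = 3/4·E[Z_5] = 2187/4096
E[Z_7] = 3/4·E[Z_6] = 6561/16384
E[Z_8] = 3/4·E[Z_7] = 19683/65536


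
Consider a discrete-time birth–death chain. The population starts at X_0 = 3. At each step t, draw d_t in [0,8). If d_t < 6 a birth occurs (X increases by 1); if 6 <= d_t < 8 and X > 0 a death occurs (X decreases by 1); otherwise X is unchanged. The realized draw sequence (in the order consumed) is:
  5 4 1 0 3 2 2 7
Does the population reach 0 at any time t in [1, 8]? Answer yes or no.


t=0: X=3, d=5 → birth, X_1=4
t=1: X=4, d=4 → birth, X_2=5
t=2: X=5, d=1 → birth, X_3=6
t=3: X=6, d=0 → birth, X_4=7
t=4: X=7, d=3 → birth, X_5=8
t=5: X=8, d=2 → birth, X_6=9
t=6: X=9, d=2 → birth, X_7=10
t=7: X=10, d=7 → death, X_8=9

no


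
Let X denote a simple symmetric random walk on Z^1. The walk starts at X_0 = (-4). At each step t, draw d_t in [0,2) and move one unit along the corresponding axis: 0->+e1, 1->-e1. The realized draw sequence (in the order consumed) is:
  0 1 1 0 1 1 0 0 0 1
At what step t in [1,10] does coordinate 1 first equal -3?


t=0: X=(-4), d=0 → +e1, X_1=(-3)
t=1: X=(-3), d=1 → -e1, X_2=(-4)
t=2: X=(-4), d=1 → -e1, X_3=(-5)
t=3: X=(-5), d=0 → +e1, X_4=(-4)
t=4: X=(-4), d=1 → -e1, X_5=(-5)
t=5: X=(-5), d=1 → -e1, X_6=(-6)
t=6: X=(-6), d=0 → +e1, X_7=(-5)
t=7: X=(-5), d=0 → +e1, X_8=(-4)
t=8: X=(-4), d=0 → +e1, X_9=(-3)
t=9: X=(-3), d=1 → -e1, X_10=(-4)

1


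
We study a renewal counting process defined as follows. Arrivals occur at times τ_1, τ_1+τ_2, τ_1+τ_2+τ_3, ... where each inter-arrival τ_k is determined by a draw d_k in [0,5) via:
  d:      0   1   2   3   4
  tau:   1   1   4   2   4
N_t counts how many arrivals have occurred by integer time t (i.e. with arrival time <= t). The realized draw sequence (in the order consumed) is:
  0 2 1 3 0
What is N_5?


2

draw d_1=0: τ_1=1, arrival time A_1=1
draw d_2=2: τ_2=4, arrival time A_2=5
draw d_3=1: τ_3=1, arrival time A_3=6
draw d_4=3: τ_4=2, arrival time A_4=8
draw d_5=0: τ_5=1, arrival time A_5=9
N_t over t=0..5: 0:0 1:1 2:1 3:1 4:1 5:2


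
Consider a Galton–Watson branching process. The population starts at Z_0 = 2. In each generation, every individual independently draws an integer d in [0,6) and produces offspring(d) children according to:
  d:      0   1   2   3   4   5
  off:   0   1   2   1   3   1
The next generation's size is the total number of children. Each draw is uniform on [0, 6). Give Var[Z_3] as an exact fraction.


Outcome values over d=0..5: [0, 1, 2, 1, 3, 1]
Σy = 8, Σy² = 16, M = 6
μ = 8/6 = 4/3,  σ² = 16/6 − (4/3)² = 8/9
V_0 = 0, E_0 = 2
V_1 = 8/9·E_0 + (4/3)²·V_0 = 16/9;  E_1 = 8/3
V_2 = 8/9·E_1 + (4/3)²·V_1 = 448/81;  E_2 = 32/9
V_3 = 8/9·E_2 + (4/3)²·V_2 = 9472/729;  E_3 = 128/27

9472/729


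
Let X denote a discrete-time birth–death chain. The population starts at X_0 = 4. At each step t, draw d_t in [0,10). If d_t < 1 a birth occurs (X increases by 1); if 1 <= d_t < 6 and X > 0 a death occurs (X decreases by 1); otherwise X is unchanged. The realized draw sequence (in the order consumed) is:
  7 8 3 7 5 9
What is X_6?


2

t=0: X=4, d=7 → hold, X_1=4
t=1: X=4, d=8 → hold, X_2=4
t=2: X=4, d=3 → death, X_3=3
t=3: X=3, d=7 → hold, X_4=3
t=4: X=3, d=5 → death, X_5=2
t=5: X=2, d=9 → hold, X_6=2


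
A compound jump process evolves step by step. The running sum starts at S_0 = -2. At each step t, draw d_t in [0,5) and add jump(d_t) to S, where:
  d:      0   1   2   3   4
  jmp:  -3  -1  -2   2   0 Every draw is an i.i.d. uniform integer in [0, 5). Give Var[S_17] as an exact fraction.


Outcome values over d=0..4: [-3, -1, -2, 2, 0]
Σy = -4, Σy² = 18, M = 5
μ = -4/5 = -4/5,  σ² = 18/5 − (-4/5)² = 74/25
Independent increments: Var[S_17] = 17·σ² = 17·(74/25) = 1258/25

1258/25


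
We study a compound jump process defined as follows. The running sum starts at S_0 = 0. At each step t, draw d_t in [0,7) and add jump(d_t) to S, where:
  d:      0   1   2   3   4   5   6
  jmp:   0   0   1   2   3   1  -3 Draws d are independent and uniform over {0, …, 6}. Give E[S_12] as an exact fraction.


48/7

Outcome values over d=0..6: [0, 0, 1, 2, 3, 1, -3]
Σy = 4, Σy² = 24, M = 7
μ = 4/7 = 4/7,  σ² = 24/7 − (4/7)² = 152/49
E[S_12] = 0 + 12·(4/7) = 48/7


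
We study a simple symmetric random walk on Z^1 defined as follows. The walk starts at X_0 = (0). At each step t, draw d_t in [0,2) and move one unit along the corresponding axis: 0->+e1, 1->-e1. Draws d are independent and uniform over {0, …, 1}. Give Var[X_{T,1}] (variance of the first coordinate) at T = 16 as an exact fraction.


16

Outcome values over d=0..1: [1, -1]
Σy = 0, Σy² = 2, M = 2
μ = 0/2 = 0,  σ² = 2/2 − (0)² = 1
Independent increments: Var[X_16] = 16·σ² = 16·(1) = 16


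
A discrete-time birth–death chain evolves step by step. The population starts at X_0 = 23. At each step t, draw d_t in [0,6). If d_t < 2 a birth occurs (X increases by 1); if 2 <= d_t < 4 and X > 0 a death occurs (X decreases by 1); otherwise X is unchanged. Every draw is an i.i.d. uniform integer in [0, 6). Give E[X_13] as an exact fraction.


X can drop by at most 1 per step and X_0 = 23 > T = 13, so X_t >= 23 − t >= 10 > 0 for every t <= 13: the floor at 0 (the 'and X > 0' condition) never binds. Hence X_13 = X_0 + Σ_{t<13} Y_t with i.i.d. increments Y_t = y(d_t) ∈ {+1, −1, 0}.
Outcome values over d=0..5: [1, 1, -1, -1, 0, 0]
Σy = 0, Σy² = 4, M = 6
μ = 0/6 = 0,  σ² = 4/6 − (0)² = 2/3
E[X_13] = 23 + 13·(0) = 23

23


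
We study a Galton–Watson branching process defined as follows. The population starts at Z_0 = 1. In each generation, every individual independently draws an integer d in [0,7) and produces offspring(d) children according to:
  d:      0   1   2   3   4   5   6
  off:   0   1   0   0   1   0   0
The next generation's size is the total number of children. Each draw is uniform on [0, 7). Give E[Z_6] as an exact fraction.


Outcome values over d=0..6: [0, 1, 0, 0, 1, 0, 0]
Σy = 2, Σy² = 2, M = 7
μ = 2/7 = 2/7,  σ² = 2/7 − (2/7)² = 10/49
E[Z_0] = 1
E[Z_1] = 2/7·E[Z_0] = 2/7
E[Z_2] = 2/7·E[Z_1] = 4/49
E[Z_3] = 2/7·E[Z_2] = 8/343
E[Z_4] = 2/7·E[Z_3] = 16/2401
E[Z_5] = 2/7·E[Z_4] = 32/16807
E[Z_6] = 2/7·E[Z_5] = 64/117649

64/117649


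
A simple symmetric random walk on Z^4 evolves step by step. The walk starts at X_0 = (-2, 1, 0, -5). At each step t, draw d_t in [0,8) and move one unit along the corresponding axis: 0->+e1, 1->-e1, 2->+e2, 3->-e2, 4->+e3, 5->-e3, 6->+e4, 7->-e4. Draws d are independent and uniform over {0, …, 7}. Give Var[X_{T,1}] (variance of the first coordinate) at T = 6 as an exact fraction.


Outcome values over d=0..7: [1, -1, 0, 0, 0, 0, 0, 0]
Σy = 0, Σy² = 2, M = 8
μ = 0/8 = 0,  σ² = 2/8 − (0)² = 1/4
Independent increments: Var[X_6] = 6·σ² = 6·(1/4) = 3/2

3/2


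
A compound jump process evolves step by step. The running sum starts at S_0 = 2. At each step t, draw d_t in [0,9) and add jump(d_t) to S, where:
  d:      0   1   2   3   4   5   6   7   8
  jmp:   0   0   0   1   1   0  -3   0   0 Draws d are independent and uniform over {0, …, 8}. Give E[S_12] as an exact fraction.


Outcome values over d=0..8: [0, 0, 0, 1, 1, 0, -3, 0, 0]
Σy = -1, Σy² = 11, M = 9
μ = -1/9 = -1/9,  σ² = 11/9 − (-1/9)² = 98/81
E[S_12] = 2 + 12·(-1/9) = 2/3

2/3


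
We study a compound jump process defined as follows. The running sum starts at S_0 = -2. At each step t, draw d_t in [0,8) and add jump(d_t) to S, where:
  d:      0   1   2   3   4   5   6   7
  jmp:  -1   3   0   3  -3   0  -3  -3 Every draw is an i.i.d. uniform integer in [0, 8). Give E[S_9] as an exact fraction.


-13/2

Outcome values over d=0..7: [-1, 3, 0, 3, -3, 0, -3, -3]
Σy = -4, Σy² = 46, M = 8
μ = -4/8 = -1/2,  σ² = 46/8 − (-1/2)² = 11/2
E[S_9] = -2 + 9·(-1/2) = -13/2


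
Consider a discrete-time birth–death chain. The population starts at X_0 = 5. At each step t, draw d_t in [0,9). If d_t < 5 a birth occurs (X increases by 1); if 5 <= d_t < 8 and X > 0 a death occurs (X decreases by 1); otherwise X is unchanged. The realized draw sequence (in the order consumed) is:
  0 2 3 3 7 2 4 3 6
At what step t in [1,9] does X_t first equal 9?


4

t=0: X=5, d=0 → birth, X_1=6
t=1: X=6, d=2 → birth, X_2=7
t=2: X=7, d=3 → birth, X_3=8
t=3: X=8, d=3 → birth, X_4=9
t=4: X=9, d=7 → death, X_5=8
t=5: X=8, d=2 → birth, X_6=9
t=6: X=9, d=4 → birth, X_7=10
t=7: X=10, d=3 → birth, X_8=11
t=8: X=11, d=6 → death, X_9=10


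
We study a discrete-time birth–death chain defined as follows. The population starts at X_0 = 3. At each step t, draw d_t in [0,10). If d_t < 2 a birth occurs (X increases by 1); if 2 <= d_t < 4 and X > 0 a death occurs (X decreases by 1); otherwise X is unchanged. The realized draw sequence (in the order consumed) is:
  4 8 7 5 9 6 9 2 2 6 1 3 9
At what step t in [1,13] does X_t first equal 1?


t=0: X=3, d=4 → hold, X_1=3
t=1: X=3, d=8 → hold, X_2=3
t=2: X=3, d=7 → hold, X_3=3
t=3: X=3, d=5 → hold, X_4=3
t=4: X=3, d=9 → hold, X_5=3
t=5: X=3, d=6 → hold, X_6=3
t=6: X=3, d=9 → hold, X_7=3
t=7: X=3, d=2 → death, X_8=2
t=8: X=2, d=2 → death, X_9=1
t=9: X=1, d=6 → hold, X_10=1
t=10: X=1, d=1 → birth, X_11=2
t=11: X=2, d=3 → death, X_12=1
t=12: X=1, d=9 → hold, X_13=1

9


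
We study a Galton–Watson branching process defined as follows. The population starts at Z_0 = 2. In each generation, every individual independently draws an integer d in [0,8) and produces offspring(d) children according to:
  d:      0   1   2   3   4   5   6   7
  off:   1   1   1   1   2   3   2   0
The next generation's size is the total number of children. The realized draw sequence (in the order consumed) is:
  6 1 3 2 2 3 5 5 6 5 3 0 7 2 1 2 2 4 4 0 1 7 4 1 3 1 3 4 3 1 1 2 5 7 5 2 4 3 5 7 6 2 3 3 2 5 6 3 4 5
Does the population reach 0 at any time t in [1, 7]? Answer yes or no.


gen 0: Z_0=2, draws=[6, 1], offspring=[2, 1], Z_1=3
gen 1: Z_1=3, draws=[3, 2, 2], offspring=[1, 1, 1], Z_2=3
gen 2: Z_2=3, draws=[3, 5, 5], offspring=[1, 3, 3], Z_3=7
gen 3: Z_3=7, draws=[6, 5, 3, 0, 7, 2, 1], offspring=[2, 3, 1, 1, 0, 1, 1], Z_4=9
gen 4: Z_4=9, draws=[2, 2, 4, 4, 0, 1, 7, 4, 1], offspring=[1, 1, 2, 2, 1, 1, 0, 2, 1], Z_5=11
gen 5: Z_5=11, draws=[3, 1, 3, 4, 3, 1, 1, 2, 5, 7, 5], offspring=[1, 1, 1, 2, 1, 1, 1, 1, 3, 0, 3], Z_6=15
gen 6: Z_6=15, draws=[2, 4, 3, 5, 7, 6, 2, 3, 3, 2, 5, 6, 3, 4, 5], offspring=[1, 2, 1, 3, 0, 2, 1, 1, 1, 1, 3, 2, 1, 2, 3], Z_7=24

no


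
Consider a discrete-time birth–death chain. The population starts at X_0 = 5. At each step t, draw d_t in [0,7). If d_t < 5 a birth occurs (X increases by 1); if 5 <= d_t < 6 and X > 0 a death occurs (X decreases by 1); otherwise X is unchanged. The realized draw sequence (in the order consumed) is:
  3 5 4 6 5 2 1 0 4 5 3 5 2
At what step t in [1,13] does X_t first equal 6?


1

t=0: X=5, d=3 → birth, X_1=6
t=1: X=6, d=5 → death, X_2=5
t=2: X=5, d=4 → birth, X_3=6
t=3: X=6, d=6 → hold, X_4=6
t=4: X=6, d=5 → death, X_5=5
t=5: X=5, d=2 → birth, X_6=6
t=6: X=6, d=1 → birth, X_7=7
t=7: X=7, d=0 → birth, X_8=8
t=8: X=8, d=4 → birth, X_9=9
t=9: X=9, d=5 → death, X_10=8
t=10: X=8, d=3 → birth, X_11=9
t=11: X=9, d=5 → death, X_12=8
t=12: X=8, d=2 → birth, X_13=9


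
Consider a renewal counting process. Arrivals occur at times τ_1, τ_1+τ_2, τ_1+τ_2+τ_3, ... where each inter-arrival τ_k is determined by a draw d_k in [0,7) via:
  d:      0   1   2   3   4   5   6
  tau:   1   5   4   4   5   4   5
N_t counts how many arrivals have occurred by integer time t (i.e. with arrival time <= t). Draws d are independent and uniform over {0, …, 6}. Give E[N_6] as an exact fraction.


Inter-arrival values over d=0..6: [1, 5, 4, 4, 5, 4, 5]
Each d has probability 1/7, so the pmf of τ is: f(1) = 1/7, f(4) = 3/7, f(5) = 3/7
Renewal equation for m(n) = E[N_n]: condition on τ_1 = k (if k <= n, one arrival plus a fresh copy on the remaining n−k steps): m(n) = F(n) + Σ_{k<=n} f(k)·m(n−k), where F(n) = P(τ <= n) and m(0) = 0
m(1) = F(1) = 1/7
m(2) = F(2) + f(1)·m(1) = 1/7 + 1/7·1/7 = 8/49
m(3) = F(3) + f(1)·m(2) = 1/7 + 1/7·8/49 = 57/343
m(4) = F(4) + f(1)·m(3) = 4/7 + 1/7·57/343 = 1429/2401
m(5) = F(5) + f(1)·m(4) + f(4)·m(1) = 1 + 1/7·1429/2401 + 3/7·1/7 = 19265/16807
m(6) = F(6) + f(1)·m(5) + f(4)·m(2) + f(5)·m(1) = 1 + 1/7·19265/16807 + 3/7·8/49 + 3/7·1/7 = 152349/117649
E[N_6] = m(6) = 152349/117649

152349/117649


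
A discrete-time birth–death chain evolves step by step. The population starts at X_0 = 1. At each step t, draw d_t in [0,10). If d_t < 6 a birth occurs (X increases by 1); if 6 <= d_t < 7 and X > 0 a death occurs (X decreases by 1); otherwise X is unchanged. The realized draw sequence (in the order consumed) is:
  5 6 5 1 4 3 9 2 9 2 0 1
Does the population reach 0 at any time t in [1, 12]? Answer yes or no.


t=0: X=1, d=5 → birth, X_1=2
t=1: X=2, d=6 → death, X_2=1
t=2: X=1, d=5 → birth, X_3=2
t=3: X=2, d=1 → birth, X_4=3
t=4: X=3, d=4 → birth, X_5=4
t=5: X=4, d=3 → birth, X_6=5
t=6: X=5, d=9 → hold, X_7=5
t=7: X=5, d=2 → birth, X_8=6
t=8: X=6, d=9 → hold, X_9=6
t=9: X=6, d=2 → birth, X_10=7
t=10: X=7, d=0 → birth, X_11=8
t=11: X=8, d=1 → birth, X_12=9

no


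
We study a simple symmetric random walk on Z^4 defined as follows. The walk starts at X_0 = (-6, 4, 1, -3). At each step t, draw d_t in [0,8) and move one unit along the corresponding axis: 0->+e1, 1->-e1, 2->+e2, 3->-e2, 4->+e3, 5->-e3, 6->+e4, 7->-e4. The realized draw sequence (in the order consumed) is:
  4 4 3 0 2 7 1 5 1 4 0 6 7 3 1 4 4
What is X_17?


(-7, 3, 5, -4)

t=0: X=(-6, 4, 1, -3), d=4 → +e3, X_1=(-6, 4, 2, -3)
t=1: X=(-6, 4, 2, -3), d=4 → +e3, X_2=(-6, 4, 3, -3)
t=2: X=(-6, 4, 3, -3), d=3 → -e2, X_3=(-6, 3, 3, -3)
t=3: X=(-6, 3, 3, -3), d=0 → +e1, X_4=(-5, 3, 3, -3)
t=4: X=(-5, 3, 3, -3), d=2 → +e2, X_5=(-5, 4, 3, -3)
t=5: X=(-5, 4, 3, -3), d=7 → -e4, X_6=(-5, 4, 3, -4)
t=6: X=(-5, 4, 3, -4), d=1 → -e1, X_7=(-6, 4, 3, -4)
t=7: X=(-6, 4, 3, -4), d=5 → -e3, X_8=(-6, 4, 2, -4)
t=8: X=(-6, 4, 2, -4), d=1 → -e1, X_9=(-7, 4, 2, -4)
t=9: X=(-7, 4, 2, -4), d=4 → +e3, X_10=(-7, 4, 3, -4)
t=10: X=(-7, 4, 3, -4), d=0 → +e1, X_11=(-6, 4, 3, -4)
t=11: X=(-6, 4, 3, -4), d=6 → +e4, X_12=(-6, 4, 3, -3)
t=12: X=(-6, 4, 3, -3), d=7 → -e4, X_13=(-6, 4, 3, -4)
t=13: X=(-6, 4, 3, -4), d=3 → -e2, X_14=(-6, 3, 3, -4)
t=14: X=(-6, 3, 3, -4), d=1 → -e1, X_15=(-7, 3, 3, -4)
t=15: X=(-7, 3, 3, -4), d=4 → +e3, X_16=(-7, 3, 4, -4)
t=16: X=(-7, 3, 4, -4), d=4 → +e3, X_17=(-7, 3, 5, -4)
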